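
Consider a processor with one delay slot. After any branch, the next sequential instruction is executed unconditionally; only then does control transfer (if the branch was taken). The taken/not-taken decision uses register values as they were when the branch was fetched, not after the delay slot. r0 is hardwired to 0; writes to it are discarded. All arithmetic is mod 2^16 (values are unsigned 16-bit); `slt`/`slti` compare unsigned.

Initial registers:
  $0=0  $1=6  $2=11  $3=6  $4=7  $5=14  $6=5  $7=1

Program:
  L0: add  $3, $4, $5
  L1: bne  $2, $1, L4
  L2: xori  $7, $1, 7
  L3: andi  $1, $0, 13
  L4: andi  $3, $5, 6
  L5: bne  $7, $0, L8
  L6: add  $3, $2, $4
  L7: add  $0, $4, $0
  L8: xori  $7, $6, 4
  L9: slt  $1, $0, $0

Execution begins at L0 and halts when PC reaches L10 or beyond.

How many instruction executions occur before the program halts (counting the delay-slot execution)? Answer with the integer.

8

PC=0  add  $3, $4, $5        | $0=0 $1=6 $2=11 $3=21 $4=7 $5=14 $6=5 $7=1
PC=1  bne  $2, $1, L4        | $0=0 $1=6 $2=11 $3=21 $4=7 $5=14 $6=5 $7=1  [TAKEN]
PC=2  xori  $7, $1, 7        | $0=0 $1=6 $2=11 $3=21 $4=7 $5=14 $6=5 $7=1
PC=4  andi  $3, $5, 6        | $0=0 $1=6 $2=11 $3=6 $4=7 $5=14 $6=5 $7=1
PC=5  bne  $7, $0, L8        | $0=0 $1=6 $2=11 $3=6 $4=7 $5=14 $6=5 $7=1  [TAKEN]
PC=6  add  $3, $2, $4        | $0=0 $1=6 $2=11 $3=18 $4=7 $5=14 $6=5 $7=1
PC=8  xori  $7, $6, 4        | $0=0 $1=6 $2=11 $3=18 $4=7 $5=14 $6=5 $7=1
PC=9  slt  $1, $0, $0        | $0=0 $1=0 $2=11 $3=18 $4=7 $5=14 $6=5 $7=1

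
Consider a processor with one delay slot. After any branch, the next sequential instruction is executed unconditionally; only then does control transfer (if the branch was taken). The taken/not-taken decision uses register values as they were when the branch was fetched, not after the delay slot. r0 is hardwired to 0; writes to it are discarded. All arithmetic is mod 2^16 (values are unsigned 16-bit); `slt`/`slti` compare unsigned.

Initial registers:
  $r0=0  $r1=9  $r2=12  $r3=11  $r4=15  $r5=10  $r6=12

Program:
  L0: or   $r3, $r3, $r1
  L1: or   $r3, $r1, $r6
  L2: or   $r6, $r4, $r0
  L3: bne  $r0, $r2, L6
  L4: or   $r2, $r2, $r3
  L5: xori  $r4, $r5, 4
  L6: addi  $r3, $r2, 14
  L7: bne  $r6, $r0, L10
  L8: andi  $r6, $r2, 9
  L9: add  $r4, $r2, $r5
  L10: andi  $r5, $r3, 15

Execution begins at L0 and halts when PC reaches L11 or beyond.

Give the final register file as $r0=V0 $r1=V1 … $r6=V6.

$r0=0 $r1=9 $r2=13 $r3=27 $r4=15 $r5=11 $r6=9

[0] or   $r3, $r3, $r1  →  {$r0:0, $r1:9, $r2:12, $r3:11, $r4:15, $r5:10, $r6:12}
[1] or   $r3, $r1, $r6  →  {$r0:0, $r1:9, $r2:12, $r3:13, $r4:15, $r5:10, $r6:12}
[2] or   $r6, $r4, $r0  →  {$r0:0, $r1:9, $r2:12, $r3:13, $r4:15, $r5:10, $r6:15}
[3] bne  $r0, $r2, L6  →  {$r0:0, $r1:9, $r2:12, $r3:13, $r4:15, $r5:10, $r6:15}  ⟨branch taken⟩
[4] or   $r2, $r2, $r3  →  {$r0:0, $r1:9, $r2:13, $r3:13, $r4:15, $r5:10, $r6:15}
[6] addi  $r3, $r2, 14  →  {$r0:0, $r1:9, $r2:13, $r3:27, $r4:15, $r5:10, $r6:15}
[7] bne  $r6, $r0, L10  →  {$r0:0, $r1:9, $r2:13, $r3:27, $r4:15, $r5:10, $r6:15}  ⟨branch taken⟩
[8] andi  $r6, $r2, 9  →  {$r0:0, $r1:9, $r2:13, $r3:27, $r4:15, $r5:10, $r6:9}
[10] andi  $r5, $r3, 15  →  {$r0:0, $r1:9, $r2:13, $r3:27, $r4:15, $r5:11, $r6:9}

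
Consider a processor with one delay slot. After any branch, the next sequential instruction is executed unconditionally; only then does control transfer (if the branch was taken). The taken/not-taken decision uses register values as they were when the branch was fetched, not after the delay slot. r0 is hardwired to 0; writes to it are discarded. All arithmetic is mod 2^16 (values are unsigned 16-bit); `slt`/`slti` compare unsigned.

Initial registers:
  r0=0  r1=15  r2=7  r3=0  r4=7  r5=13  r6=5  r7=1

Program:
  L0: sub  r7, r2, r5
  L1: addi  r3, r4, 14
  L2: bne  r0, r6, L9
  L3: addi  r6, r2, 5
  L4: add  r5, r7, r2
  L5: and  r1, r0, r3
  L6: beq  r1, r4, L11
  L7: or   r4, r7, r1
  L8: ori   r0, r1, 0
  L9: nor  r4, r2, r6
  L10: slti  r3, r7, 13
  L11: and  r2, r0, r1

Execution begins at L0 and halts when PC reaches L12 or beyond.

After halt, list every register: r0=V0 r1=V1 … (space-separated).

r0=0 r1=15 r2=0 r3=0 r4=65520 r5=13 r6=12 r7=65530

[0] sub  r7, r2, r5  →  {r0:0, r1:15, r2:7, r3:0, r4:7, r5:13, r6:5, r7:65530}
[1] addi  r3, r4, 14  →  {r0:0, r1:15, r2:7, r3:21, r4:7, r5:13, r6:5, r7:65530}
[2] bne  r0, r6, L9  →  {r0:0, r1:15, r2:7, r3:21, r4:7, r5:13, r6:5, r7:65530}  ⟨branch taken⟩
[3] addi  r6, r2, 5  →  {r0:0, r1:15, r2:7, r3:21, r4:7, r5:13, r6:12, r7:65530}
[9] nor  r4, r2, r6  →  {r0:0, r1:15, r2:7, r3:21, r4:65520, r5:13, r6:12, r7:65530}
[10] slti  r3, r7, 13  →  {r0:0, r1:15, r2:7, r3:0, r4:65520, r5:13, r6:12, r7:65530}
[11] and  r2, r0, r1  →  {r0:0, r1:15, r2:0, r3:0, r4:65520, r5:13, r6:12, r7:65530}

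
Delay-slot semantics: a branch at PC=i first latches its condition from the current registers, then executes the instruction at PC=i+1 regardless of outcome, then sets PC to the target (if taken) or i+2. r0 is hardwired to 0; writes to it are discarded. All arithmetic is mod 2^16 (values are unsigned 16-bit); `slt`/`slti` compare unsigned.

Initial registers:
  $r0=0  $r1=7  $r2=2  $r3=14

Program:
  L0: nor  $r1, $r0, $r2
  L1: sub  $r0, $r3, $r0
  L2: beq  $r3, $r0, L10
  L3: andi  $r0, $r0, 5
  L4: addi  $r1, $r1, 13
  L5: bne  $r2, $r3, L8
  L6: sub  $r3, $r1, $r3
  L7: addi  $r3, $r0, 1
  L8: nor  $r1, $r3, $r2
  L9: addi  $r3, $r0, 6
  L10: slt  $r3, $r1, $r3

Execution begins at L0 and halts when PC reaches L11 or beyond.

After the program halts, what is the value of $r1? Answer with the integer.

1

#0 nor  $r1, $r0, $r2 ; 0/65533/2/14
#1 sub  $r0, $r3, $r0 ; 0/65533/2/14
#2 beq  $r3, $r0, L10 ; 0/65533/2/14 ; →fallthru
#3 andi  $r0, $r0, 5 ; 0/65533/2/14
#4 addi  $r1, $r1, 13 ; 0/10/2/14
#5 bne  $r2, $r3, L8 ; 0/10/2/14 ; →target
#6 sub  $r3, $r1, $r3 ; 0/10/2/65532
#8 nor  $r1, $r3, $r2 ; 0/1/2/65532
#9 addi  $r3, $r0, 6 ; 0/1/2/6
#10 slt  $r3, $r1, $r3 ; 0/1/2/1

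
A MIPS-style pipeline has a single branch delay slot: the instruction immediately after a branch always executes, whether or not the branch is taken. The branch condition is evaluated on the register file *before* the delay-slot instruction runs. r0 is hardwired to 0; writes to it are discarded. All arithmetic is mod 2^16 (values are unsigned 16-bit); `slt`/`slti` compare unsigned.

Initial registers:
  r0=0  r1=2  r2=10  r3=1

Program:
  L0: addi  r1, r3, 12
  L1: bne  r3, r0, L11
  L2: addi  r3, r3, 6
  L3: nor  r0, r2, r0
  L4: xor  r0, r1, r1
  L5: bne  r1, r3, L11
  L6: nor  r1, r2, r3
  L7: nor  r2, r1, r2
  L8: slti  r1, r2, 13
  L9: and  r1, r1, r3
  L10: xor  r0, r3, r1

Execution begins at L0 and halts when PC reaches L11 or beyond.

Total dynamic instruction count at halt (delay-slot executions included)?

  step pc=0: addi  r1, r3, 12  regs=(0,13,10,1)
  step pc=1: bne  r3, r0, L11  cond=T  regs=(0,13,10,1)
  step pc=2: addi  r3, r3, 6  regs=(0,13,10,7)

3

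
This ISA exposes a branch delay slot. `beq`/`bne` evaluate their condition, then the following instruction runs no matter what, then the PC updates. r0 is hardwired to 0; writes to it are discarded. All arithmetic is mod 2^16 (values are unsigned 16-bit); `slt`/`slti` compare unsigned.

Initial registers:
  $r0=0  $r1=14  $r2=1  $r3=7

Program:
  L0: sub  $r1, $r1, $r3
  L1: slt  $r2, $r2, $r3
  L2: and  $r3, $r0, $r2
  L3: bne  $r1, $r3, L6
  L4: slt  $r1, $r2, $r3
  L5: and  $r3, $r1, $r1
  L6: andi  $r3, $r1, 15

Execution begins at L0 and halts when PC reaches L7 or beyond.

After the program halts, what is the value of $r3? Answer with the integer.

PC=0  sub  $r1, $r1, $r3     | $r0=0 $r1=7 $r2=1 $r3=7
PC=1  slt  $r2, $r2, $r3     | $r0=0 $r1=7 $r2=1 $r3=7
PC=2  and  $r3, $r0, $r2     | $r0=0 $r1=7 $r2=1 $r3=0
PC=3  bne  $r1, $r3, L6      | $r0=0 $r1=7 $r2=1 $r3=0  [TAKEN]
PC=4  slt  $r1, $r2, $r3     | $r0=0 $r1=0 $r2=1 $r3=0
PC=6  andi  $r3, $r1, 15     | $r0=0 $r1=0 $r2=1 $r3=0

0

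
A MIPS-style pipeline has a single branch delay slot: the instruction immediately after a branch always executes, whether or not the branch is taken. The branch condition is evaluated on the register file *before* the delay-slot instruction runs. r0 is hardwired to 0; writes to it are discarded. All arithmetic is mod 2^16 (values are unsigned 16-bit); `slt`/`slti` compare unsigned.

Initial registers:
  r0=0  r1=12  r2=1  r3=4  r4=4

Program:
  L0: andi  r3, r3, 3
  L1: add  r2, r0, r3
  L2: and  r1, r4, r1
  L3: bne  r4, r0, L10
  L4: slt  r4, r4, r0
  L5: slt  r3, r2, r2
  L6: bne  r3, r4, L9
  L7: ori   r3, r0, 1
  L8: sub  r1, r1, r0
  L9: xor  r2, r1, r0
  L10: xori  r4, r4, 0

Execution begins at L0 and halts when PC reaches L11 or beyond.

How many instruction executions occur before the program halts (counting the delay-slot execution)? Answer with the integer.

6

#0 andi  r3, r3, 3 ; 0/12/1/0/4
#1 add  r2, r0, r3 ; 0/12/0/0/4
#2 and  r1, r4, r1 ; 0/4/0/0/4
#3 bne  r4, r0, L10 ; 0/4/0/0/4 ; →target
#4 slt  r4, r4, r0 ; 0/4/0/0/0
#10 xori  r4, r4, 0 ; 0/4/0/0/0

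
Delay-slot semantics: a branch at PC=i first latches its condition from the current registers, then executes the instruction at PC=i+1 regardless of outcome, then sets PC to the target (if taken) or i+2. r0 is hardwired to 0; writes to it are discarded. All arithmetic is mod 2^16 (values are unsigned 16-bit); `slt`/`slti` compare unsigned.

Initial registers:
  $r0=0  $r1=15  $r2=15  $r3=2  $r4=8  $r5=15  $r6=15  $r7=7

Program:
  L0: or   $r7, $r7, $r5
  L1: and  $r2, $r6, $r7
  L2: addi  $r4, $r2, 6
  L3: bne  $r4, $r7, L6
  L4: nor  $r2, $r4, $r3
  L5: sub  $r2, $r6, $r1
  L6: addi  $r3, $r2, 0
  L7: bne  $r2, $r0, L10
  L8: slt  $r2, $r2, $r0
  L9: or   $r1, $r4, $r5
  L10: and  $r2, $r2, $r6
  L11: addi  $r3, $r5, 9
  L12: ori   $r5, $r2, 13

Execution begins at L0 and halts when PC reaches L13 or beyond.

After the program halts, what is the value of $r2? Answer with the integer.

[0] or   $r7, $r7, $r5  →  {$r0:0, $r1:15, $r2:15, $r3:2, $r4:8, $r5:15, $r6:15, $r7:15}
[1] and  $r2, $r6, $r7  →  {$r0:0, $r1:15, $r2:15, $r3:2, $r4:8, $r5:15, $r6:15, $r7:15}
[2] addi  $r4, $r2, 6  →  {$r0:0, $r1:15, $r2:15, $r3:2, $r4:21, $r5:15, $r6:15, $r7:15}
[3] bne  $r4, $r7, L6  →  {$r0:0, $r1:15, $r2:15, $r3:2, $r4:21, $r5:15, $r6:15, $r7:15}  ⟨branch taken⟩
[4] nor  $r2, $r4, $r3  →  {$r0:0, $r1:15, $r2:65512, $r3:2, $r4:21, $r5:15, $r6:15, $r7:15}
[6] addi  $r3, $r2, 0  →  {$r0:0, $r1:15, $r2:65512, $r3:65512, $r4:21, $r5:15, $r6:15, $r7:15}
[7] bne  $r2, $r0, L10  →  {$r0:0, $r1:15, $r2:65512, $r3:65512, $r4:21, $r5:15, $r6:15, $r7:15}  ⟨branch taken⟩
[8] slt  $r2, $r2, $r0  →  {$r0:0, $r1:15, $r2:0, $r3:65512, $r4:21, $r5:15, $r6:15, $r7:15}
[10] and  $r2, $r2, $r6  →  {$r0:0, $r1:15, $r2:0, $r3:65512, $r4:21, $r5:15, $r6:15, $r7:15}
[11] addi  $r3, $r5, 9  →  {$r0:0, $r1:15, $r2:0, $r3:24, $r4:21, $r5:15, $r6:15, $r7:15}
[12] ori   $r5, $r2, 13  →  {$r0:0, $r1:15, $r2:0, $r3:24, $r4:21, $r5:13, $r6:15, $r7:15}

0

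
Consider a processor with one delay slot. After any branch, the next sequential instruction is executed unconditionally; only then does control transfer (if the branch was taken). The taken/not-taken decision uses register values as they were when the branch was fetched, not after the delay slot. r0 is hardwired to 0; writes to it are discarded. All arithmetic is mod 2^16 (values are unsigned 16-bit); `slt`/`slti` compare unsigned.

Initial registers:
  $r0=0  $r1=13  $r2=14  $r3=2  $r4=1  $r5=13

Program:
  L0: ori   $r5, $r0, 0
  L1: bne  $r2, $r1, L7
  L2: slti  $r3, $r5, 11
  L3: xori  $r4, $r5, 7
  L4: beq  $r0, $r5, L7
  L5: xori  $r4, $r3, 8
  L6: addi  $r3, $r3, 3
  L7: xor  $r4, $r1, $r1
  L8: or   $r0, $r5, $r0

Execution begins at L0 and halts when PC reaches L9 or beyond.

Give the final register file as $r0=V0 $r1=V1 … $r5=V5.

$r0=0 $r1=13 $r2=14 $r3=1 $r4=0 $r5=0

  step pc=0: ori   $r5, $r0, 0  regs=(0,13,14,2,1,0)
  step pc=1: bne  $r2, $r1, L7  cond=T  regs=(0,13,14,2,1,0)
  step pc=2: slti  $r3, $r5, 11  regs=(0,13,14,1,1,0)
  step pc=7: xor  $r4, $r1, $r1  regs=(0,13,14,1,0,0)
  step pc=8: or   $r0, $r5, $r0  regs=(0,13,14,1,0,0)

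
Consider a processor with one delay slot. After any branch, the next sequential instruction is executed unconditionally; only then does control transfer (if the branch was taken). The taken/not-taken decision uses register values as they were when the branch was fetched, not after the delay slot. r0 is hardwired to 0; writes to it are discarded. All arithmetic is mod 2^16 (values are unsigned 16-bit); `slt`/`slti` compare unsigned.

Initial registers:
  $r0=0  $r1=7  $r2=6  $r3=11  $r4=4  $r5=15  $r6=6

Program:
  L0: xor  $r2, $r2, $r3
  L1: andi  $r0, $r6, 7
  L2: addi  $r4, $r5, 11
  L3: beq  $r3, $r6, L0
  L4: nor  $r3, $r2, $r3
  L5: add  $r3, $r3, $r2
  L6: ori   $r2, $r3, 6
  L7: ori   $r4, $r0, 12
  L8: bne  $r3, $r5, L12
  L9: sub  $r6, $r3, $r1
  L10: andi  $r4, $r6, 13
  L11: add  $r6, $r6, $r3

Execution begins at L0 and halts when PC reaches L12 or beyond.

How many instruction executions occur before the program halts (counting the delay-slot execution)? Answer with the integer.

10

[0] xor  $r2, $r2, $r3  →  {$r0:0, $r1:7, $r2:13, $r3:11, $r4:4, $r5:15, $r6:6}
[1] andi  $r0, $r6, 7  →  {$r0:0, $r1:7, $r2:13, $r3:11, $r4:4, $r5:15, $r6:6}
[2] addi  $r4, $r5, 11  →  {$r0:0, $r1:7, $r2:13, $r3:11, $r4:26, $r5:15, $r6:6}
[3] beq  $r3, $r6, L0  →  {$r0:0, $r1:7, $r2:13, $r3:11, $r4:26, $r5:15, $r6:6}  ⟨branch fallthrough⟩
[4] nor  $r3, $r2, $r3  →  {$r0:0, $r1:7, $r2:13, $r3:65520, $r4:26, $r5:15, $r6:6}
[5] add  $r3, $r3, $r2  →  {$r0:0, $r1:7, $r2:13, $r3:65533, $r4:26, $r5:15, $r6:6}
[6] ori   $r2, $r3, 6  →  {$r0:0, $r1:7, $r2:65535, $r3:65533, $r4:26, $r5:15, $r6:6}
[7] ori   $r4, $r0, 12  →  {$r0:0, $r1:7, $r2:65535, $r3:65533, $r4:12, $r5:15, $r6:6}
[8] bne  $r3, $r5, L12  →  {$r0:0, $r1:7, $r2:65535, $r3:65533, $r4:12, $r5:15, $r6:6}  ⟨branch taken⟩
[9] sub  $r6, $r3, $r1  →  {$r0:0, $r1:7, $r2:65535, $r3:65533, $r4:12, $r5:15, $r6:65526}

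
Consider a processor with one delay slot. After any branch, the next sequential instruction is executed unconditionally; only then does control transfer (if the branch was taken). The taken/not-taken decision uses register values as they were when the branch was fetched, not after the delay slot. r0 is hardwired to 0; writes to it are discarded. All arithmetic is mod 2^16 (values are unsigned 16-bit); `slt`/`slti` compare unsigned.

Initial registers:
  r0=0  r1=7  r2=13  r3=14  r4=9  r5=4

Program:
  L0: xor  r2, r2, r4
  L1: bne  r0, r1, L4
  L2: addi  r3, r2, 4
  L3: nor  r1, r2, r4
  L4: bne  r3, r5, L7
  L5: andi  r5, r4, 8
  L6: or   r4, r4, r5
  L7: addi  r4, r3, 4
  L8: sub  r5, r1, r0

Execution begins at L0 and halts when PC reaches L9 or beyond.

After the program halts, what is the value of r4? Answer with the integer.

12

  step pc=0: xor  r2, r2, r4  regs=(0,7,4,14,9,4)
  step pc=1: bne  r0, r1, L4  cond=T  regs=(0,7,4,14,9,4)
  step pc=2: addi  r3, r2, 4  regs=(0,7,4,8,9,4)
  step pc=4: bne  r3, r5, L7  cond=T  regs=(0,7,4,8,9,4)
  step pc=5: andi  r5, r4, 8  regs=(0,7,4,8,9,8)
  step pc=7: addi  r4, r3, 4  regs=(0,7,4,8,12,8)
  step pc=8: sub  r5, r1, r0  regs=(0,7,4,8,12,7)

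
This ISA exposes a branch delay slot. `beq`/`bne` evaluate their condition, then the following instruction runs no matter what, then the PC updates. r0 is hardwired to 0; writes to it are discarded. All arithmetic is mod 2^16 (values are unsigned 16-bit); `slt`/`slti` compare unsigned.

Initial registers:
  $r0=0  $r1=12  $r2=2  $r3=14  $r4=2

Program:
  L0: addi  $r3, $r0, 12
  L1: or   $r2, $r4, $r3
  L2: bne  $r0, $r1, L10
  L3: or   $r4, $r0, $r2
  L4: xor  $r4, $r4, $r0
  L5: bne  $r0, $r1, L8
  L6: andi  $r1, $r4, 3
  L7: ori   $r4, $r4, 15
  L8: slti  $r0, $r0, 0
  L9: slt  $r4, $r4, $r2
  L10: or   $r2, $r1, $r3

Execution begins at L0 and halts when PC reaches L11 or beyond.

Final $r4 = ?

14

#0 addi  $r3, $r0, 12 ; 0/12/2/12/2
#1 or   $r2, $r4, $r3 ; 0/12/14/12/2
#2 bne  $r0, $r1, L10 ; 0/12/14/12/2 ; →target
#3 or   $r4, $r0, $r2 ; 0/12/14/12/14
#10 or   $r2, $r1, $r3 ; 0/12/12/12/14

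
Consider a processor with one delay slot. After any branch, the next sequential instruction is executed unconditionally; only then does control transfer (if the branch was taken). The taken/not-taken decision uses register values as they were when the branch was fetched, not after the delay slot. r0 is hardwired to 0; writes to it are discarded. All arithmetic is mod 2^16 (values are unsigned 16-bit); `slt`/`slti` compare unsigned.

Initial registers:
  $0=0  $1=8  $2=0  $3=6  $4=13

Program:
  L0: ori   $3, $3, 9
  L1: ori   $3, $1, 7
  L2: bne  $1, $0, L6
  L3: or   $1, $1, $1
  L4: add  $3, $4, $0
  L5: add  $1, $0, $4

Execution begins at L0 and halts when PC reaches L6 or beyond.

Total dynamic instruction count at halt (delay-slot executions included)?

4

PC=0  ori   $3, $3, 9        | $0=0 $1=8 $2=0 $3=15 $4=13
PC=1  ori   $3, $1, 7        | $0=0 $1=8 $2=0 $3=15 $4=13
PC=2  bne  $1, $0, L6        | $0=0 $1=8 $2=0 $3=15 $4=13  [TAKEN]
PC=3  or   $1, $1, $1        | $0=0 $1=8 $2=0 $3=15 $4=13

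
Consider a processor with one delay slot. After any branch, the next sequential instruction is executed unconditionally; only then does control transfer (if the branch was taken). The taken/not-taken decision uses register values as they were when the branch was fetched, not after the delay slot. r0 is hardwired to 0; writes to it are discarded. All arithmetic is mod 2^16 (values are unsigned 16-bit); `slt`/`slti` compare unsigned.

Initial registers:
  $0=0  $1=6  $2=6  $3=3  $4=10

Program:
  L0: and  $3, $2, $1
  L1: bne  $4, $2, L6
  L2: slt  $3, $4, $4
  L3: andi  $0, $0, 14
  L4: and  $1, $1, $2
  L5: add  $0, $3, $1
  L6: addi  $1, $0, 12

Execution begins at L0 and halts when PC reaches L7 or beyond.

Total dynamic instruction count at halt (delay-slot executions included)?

4

#0 and  $3, $2, $1 ; 0/6/6/6/10
#1 bne  $4, $2, L6 ; 0/6/6/6/10 ; →target
#2 slt  $3, $4, $4 ; 0/6/6/0/10
#6 addi  $1, $0, 12 ; 0/12/6/0/10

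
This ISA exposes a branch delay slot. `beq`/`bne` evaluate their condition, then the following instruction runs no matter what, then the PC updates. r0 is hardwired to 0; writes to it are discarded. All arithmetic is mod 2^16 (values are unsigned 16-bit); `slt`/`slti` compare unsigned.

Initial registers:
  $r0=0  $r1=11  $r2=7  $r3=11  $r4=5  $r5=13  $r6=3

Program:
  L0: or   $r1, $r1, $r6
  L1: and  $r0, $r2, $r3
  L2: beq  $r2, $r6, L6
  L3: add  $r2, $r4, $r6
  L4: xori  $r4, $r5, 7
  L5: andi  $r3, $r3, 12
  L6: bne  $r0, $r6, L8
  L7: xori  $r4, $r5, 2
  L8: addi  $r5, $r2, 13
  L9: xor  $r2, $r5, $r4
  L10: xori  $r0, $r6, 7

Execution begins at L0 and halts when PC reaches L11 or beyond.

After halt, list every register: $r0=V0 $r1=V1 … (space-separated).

[0] or   $r1, $r1, $r6  →  {$r0:0, $r1:11, $r2:7, $r3:11, $r4:5, $r5:13, $r6:3}
[1] and  $r0, $r2, $r3  →  {$r0:0, $r1:11, $r2:7, $r3:11, $r4:5, $r5:13, $r6:3}
[2] beq  $r2, $r6, L6  →  {$r0:0, $r1:11, $r2:7, $r3:11, $r4:5, $r5:13, $r6:3}  ⟨branch fallthrough⟩
[3] add  $r2, $r4, $r6  →  {$r0:0, $r1:11, $r2:8, $r3:11, $r4:5, $r5:13, $r6:3}
[4] xori  $r4, $r5, 7  →  {$r0:0, $r1:11, $r2:8, $r3:11, $r4:10, $r5:13, $r6:3}
[5] andi  $r3, $r3, 12  →  {$r0:0, $r1:11, $r2:8, $r3:8, $r4:10, $r5:13, $r6:3}
[6] bne  $r0, $r6, L8  →  {$r0:0, $r1:11, $r2:8, $r3:8, $r4:10, $r5:13, $r6:3}  ⟨branch taken⟩
[7] xori  $r4, $r5, 2  →  {$r0:0, $r1:11, $r2:8, $r3:8, $r4:15, $r5:13, $r6:3}
[8] addi  $r5, $r2, 13  →  {$r0:0, $r1:11, $r2:8, $r3:8, $r4:15, $r5:21, $r6:3}
[9] xor  $r2, $r5, $r4  →  {$r0:0, $r1:11, $r2:26, $r3:8, $r4:15, $r5:21, $r6:3}
[10] xori  $r0, $r6, 7  →  {$r0:0, $r1:11, $r2:26, $r3:8, $r4:15, $r5:21, $r6:3}

$r0=0 $r1=11 $r2=26 $r3=8 $r4=15 $r5=21 $r6=3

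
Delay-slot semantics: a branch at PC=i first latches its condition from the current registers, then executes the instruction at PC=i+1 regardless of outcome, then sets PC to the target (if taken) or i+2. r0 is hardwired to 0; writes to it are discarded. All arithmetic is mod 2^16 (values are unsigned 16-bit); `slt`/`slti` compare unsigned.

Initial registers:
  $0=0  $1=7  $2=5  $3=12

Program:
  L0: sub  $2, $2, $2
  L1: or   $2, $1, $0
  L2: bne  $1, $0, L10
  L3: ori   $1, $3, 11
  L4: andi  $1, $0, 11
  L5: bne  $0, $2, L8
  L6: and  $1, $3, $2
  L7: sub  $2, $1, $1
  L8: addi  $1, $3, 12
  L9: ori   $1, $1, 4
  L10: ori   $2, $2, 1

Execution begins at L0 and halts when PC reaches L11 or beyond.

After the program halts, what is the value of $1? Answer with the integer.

PC=0  sub  $2, $2, $2        | $0=0 $1=7 $2=0 $3=12
PC=1  or   $2, $1, $0        | $0=0 $1=7 $2=7 $3=12
PC=2  bne  $1, $0, L10       | $0=0 $1=7 $2=7 $3=12  [TAKEN]
PC=3  ori   $1, $3, 11       | $0=0 $1=15 $2=7 $3=12
PC=10 ori   $2, $2, 1        | $0=0 $1=15 $2=7 $3=12

15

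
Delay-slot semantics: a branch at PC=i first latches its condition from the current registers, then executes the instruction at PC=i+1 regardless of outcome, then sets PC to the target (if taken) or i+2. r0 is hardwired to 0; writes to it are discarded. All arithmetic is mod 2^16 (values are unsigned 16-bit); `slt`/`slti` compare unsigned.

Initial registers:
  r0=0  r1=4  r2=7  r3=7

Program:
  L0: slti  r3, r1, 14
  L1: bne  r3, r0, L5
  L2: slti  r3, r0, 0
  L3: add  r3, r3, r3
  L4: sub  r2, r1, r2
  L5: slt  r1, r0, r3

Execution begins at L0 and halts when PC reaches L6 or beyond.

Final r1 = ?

0

PC=0  slti  r3, r1, 14       | r0=0 r1=4 r2=7 r3=1
PC=1  bne  r3, r0, L5        | r0=0 r1=4 r2=7 r3=1  [TAKEN]
PC=2  slti  r3, r0, 0        | r0=0 r1=4 r2=7 r3=0
PC=5  slt  r1, r0, r3        | r0=0 r1=0 r2=7 r3=0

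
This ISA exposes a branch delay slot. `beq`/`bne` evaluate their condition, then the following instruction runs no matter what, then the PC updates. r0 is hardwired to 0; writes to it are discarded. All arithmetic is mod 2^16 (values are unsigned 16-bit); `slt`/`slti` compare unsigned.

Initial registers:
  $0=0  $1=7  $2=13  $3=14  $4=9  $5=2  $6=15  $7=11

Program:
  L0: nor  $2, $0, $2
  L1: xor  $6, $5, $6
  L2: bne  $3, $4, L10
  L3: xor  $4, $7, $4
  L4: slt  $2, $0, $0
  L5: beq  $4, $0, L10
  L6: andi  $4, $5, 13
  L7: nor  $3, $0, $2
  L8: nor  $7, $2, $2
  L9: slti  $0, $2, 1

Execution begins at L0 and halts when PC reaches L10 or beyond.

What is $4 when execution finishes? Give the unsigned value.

2

  step pc=0: nor  $2, $0, $2  regs=(0,7,65522,14,9,2,15,11)
  step pc=1: xor  $6, $5, $6  regs=(0,7,65522,14,9,2,13,11)
  step pc=2: bne  $3, $4, L10  cond=T  regs=(0,7,65522,14,9,2,13,11)
  step pc=3: xor  $4, $7, $4  regs=(0,7,65522,14,2,2,13,11)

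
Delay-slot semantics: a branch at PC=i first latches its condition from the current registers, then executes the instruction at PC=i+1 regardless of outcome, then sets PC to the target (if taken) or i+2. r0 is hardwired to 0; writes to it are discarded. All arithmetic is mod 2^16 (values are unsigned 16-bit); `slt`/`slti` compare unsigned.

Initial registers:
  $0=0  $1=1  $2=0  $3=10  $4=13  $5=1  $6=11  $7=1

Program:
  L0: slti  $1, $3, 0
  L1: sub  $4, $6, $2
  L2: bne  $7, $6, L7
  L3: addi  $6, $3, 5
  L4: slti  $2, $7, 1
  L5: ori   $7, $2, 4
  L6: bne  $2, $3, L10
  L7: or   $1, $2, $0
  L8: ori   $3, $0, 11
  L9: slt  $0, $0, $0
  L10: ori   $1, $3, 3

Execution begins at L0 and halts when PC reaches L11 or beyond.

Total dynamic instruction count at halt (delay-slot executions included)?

8

#0 slti  $1, $3, 0 ; 0/0/0/10/13/1/11/1
#1 sub  $4, $6, $2 ; 0/0/0/10/11/1/11/1
#2 bne  $7, $6, L7 ; 0/0/0/10/11/1/11/1 ; →target
#3 addi  $6, $3, 5 ; 0/0/0/10/11/1/15/1
#7 or   $1, $2, $0 ; 0/0/0/10/11/1/15/1
#8 ori   $3, $0, 11 ; 0/0/0/11/11/1/15/1
#9 slt  $0, $0, $0 ; 0/0/0/11/11/1/15/1
#10 ori   $1, $3, 3 ; 0/11/0/11/11/1/15/1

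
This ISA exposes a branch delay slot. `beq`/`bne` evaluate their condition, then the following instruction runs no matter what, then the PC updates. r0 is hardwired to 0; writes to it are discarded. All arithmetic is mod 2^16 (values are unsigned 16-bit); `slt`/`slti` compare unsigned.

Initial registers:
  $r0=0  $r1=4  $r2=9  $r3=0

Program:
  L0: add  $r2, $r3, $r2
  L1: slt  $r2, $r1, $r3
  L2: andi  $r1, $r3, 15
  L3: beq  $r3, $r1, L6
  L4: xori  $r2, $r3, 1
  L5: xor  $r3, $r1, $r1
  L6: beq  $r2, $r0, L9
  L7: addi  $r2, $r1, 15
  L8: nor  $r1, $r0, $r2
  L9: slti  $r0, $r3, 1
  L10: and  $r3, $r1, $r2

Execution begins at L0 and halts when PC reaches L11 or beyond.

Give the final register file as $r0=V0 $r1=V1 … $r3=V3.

[0] add  $r2, $r3, $r2  →  {$r0:0, $r1:4, $r2:9, $r3:0}
[1] slt  $r2, $r1, $r3  →  {$r0:0, $r1:4, $r2:0, $r3:0}
[2] andi  $r1, $r3, 15  →  {$r0:0, $r1:0, $r2:0, $r3:0}
[3] beq  $r3, $r1, L6  →  {$r0:0, $r1:0, $r2:0, $r3:0}  ⟨branch taken⟩
[4] xori  $r2, $r3, 1  →  {$r0:0, $r1:0, $r2:1, $r3:0}
[6] beq  $r2, $r0, L9  →  {$r0:0, $r1:0, $r2:1, $r3:0}  ⟨branch fallthrough⟩
[7] addi  $r2, $r1, 15  →  {$r0:0, $r1:0, $r2:15, $r3:0}
[8] nor  $r1, $r0, $r2  →  {$r0:0, $r1:65520, $r2:15, $r3:0}
[9] slti  $r0, $r3, 1  →  {$r0:0, $r1:65520, $r2:15, $r3:0}
[10] and  $r3, $r1, $r2  →  {$r0:0, $r1:65520, $r2:15, $r3:0}

$r0=0 $r1=65520 $r2=15 $r3=0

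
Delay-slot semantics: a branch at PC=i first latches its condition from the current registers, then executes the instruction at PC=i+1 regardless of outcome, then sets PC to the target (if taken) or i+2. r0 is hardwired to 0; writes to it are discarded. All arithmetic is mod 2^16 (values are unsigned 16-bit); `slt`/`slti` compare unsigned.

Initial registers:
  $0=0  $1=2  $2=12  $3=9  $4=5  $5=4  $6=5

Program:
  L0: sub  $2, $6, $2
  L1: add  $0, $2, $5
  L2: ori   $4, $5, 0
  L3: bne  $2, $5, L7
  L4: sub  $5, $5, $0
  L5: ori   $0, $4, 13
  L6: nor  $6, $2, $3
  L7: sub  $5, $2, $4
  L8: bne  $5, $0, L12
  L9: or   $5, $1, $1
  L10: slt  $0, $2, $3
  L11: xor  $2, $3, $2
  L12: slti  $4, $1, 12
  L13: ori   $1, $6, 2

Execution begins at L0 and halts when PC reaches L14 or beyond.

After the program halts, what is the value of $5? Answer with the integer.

#0 sub  $2, $6, $2 ; 0/2/65529/9/5/4/5
#1 add  $0, $2, $5 ; 0/2/65529/9/5/4/5
#2 ori   $4, $5, 0 ; 0/2/65529/9/4/4/5
#3 bne  $2, $5, L7 ; 0/2/65529/9/4/4/5 ; →target
#4 sub  $5, $5, $0 ; 0/2/65529/9/4/4/5
#7 sub  $5, $2, $4 ; 0/2/65529/9/4/65525/5
#8 bne  $5, $0, L12 ; 0/2/65529/9/4/65525/5 ; →target
#9 or   $5, $1, $1 ; 0/2/65529/9/4/2/5
#12 slti  $4, $1, 12 ; 0/2/65529/9/1/2/5
#13 ori   $1, $6, 2 ; 0/7/65529/9/1/2/5

2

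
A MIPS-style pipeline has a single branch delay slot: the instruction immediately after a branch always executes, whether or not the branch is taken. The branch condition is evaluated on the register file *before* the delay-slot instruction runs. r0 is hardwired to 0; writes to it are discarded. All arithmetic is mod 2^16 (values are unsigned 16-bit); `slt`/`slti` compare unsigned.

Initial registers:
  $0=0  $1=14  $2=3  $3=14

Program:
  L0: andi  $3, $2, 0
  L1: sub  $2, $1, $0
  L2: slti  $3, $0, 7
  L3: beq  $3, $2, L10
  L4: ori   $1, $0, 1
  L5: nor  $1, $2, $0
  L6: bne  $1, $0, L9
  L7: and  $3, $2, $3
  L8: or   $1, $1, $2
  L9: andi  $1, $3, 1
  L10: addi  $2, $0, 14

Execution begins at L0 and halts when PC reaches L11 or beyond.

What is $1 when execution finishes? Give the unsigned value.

0

PC=0  andi  $3, $2, 0        | $0=0 $1=14 $2=3 $3=0
PC=1  sub  $2, $1, $0        | $0=0 $1=14 $2=14 $3=0
PC=2  slti  $3, $0, 7        | $0=0 $1=14 $2=14 $3=1
PC=3  beq  $3, $2, L10       | $0=0 $1=14 $2=14 $3=1  [not taken]
PC=4  ori   $1, $0, 1        | $0=0 $1=1 $2=14 $3=1
PC=5  nor  $1, $2, $0        | $0=0 $1=65521 $2=14 $3=1
PC=6  bne  $1, $0, L9        | $0=0 $1=65521 $2=14 $3=1  [TAKEN]
PC=7  and  $3, $2, $3        | $0=0 $1=65521 $2=14 $3=0
PC=9  andi  $1, $3, 1        | $0=0 $1=0 $2=14 $3=0
PC=10 addi  $2, $0, 14       | $0=0 $1=0 $2=14 $3=0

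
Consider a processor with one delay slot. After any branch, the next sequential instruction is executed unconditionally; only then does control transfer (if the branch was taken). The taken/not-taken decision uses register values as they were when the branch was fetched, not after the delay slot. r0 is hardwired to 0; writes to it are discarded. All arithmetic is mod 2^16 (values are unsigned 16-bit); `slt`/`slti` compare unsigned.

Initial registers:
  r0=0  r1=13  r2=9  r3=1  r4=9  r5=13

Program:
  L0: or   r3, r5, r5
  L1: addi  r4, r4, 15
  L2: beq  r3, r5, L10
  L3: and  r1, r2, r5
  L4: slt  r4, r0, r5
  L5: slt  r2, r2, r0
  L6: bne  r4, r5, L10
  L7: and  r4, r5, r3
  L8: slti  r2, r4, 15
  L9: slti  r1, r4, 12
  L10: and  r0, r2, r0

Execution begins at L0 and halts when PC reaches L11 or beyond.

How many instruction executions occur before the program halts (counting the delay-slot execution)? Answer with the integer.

5

#0 or   r3, r5, r5 ; 0/13/9/13/9/13
#1 addi  r4, r4, 15 ; 0/13/9/13/24/13
#2 beq  r3, r5, L10 ; 0/13/9/13/24/13 ; →target
#3 and  r1, r2, r5 ; 0/9/9/13/24/13
#10 and  r0, r2, r0 ; 0/9/9/13/24/13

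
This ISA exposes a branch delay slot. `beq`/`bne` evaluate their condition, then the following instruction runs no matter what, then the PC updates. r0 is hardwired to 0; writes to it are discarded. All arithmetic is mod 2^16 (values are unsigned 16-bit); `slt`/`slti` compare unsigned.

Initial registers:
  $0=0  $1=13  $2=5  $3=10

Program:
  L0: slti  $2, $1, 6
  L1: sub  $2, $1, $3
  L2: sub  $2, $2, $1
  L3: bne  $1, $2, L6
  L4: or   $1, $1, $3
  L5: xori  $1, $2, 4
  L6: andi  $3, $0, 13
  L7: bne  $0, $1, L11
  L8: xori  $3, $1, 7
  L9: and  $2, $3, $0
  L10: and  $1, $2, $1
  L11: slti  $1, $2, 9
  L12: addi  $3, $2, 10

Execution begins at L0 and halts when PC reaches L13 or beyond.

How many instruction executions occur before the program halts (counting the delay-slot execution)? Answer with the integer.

10

#0 slti  $2, $1, 6 ; 0/13/0/10
#1 sub  $2, $1, $3 ; 0/13/3/10
#2 sub  $2, $2, $1 ; 0/13/65526/10
#3 bne  $1, $2, L6 ; 0/13/65526/10 ; →target
#4 or   $1, $1, $3 ; 0/15/65526/10
#6 andi  $3, $0, 13 ; 0/15/65526/0
#7 bne  $0, $1, L11 ; 0/15/65526/0 ; →target
#8 xori  $3, $1, 7 ; 0/15/65526/8
#11 slti  $1, $2, 9 ; 0/0/65526/8
#12 addi  $3, $2, 10 ; 0/0/65526/0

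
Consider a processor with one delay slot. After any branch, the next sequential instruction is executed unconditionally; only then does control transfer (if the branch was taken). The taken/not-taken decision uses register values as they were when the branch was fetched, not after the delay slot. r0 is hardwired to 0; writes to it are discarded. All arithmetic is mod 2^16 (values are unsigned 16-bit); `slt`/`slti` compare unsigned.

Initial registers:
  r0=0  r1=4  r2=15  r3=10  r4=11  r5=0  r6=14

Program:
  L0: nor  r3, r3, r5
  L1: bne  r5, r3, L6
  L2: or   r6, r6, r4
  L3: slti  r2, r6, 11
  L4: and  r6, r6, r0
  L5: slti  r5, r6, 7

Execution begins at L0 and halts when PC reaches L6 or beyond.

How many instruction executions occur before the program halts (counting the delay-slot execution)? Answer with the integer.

PC=0  nor  r3, r3, r5        | r0=0 r1=4 r2=15 r3=65525 r4=11 r5=0 r6=14
PC=1  bne  r5, r3, L6        | r0=0 r1=4 r2=15 r3=65525 r4=11 r5=0 r6=14  [TAKEN]
PC=2  or   r6, r6, r4        | r0=0 r1=4 r2=15 r3=65525 r4=11 r5=0 r6=15

3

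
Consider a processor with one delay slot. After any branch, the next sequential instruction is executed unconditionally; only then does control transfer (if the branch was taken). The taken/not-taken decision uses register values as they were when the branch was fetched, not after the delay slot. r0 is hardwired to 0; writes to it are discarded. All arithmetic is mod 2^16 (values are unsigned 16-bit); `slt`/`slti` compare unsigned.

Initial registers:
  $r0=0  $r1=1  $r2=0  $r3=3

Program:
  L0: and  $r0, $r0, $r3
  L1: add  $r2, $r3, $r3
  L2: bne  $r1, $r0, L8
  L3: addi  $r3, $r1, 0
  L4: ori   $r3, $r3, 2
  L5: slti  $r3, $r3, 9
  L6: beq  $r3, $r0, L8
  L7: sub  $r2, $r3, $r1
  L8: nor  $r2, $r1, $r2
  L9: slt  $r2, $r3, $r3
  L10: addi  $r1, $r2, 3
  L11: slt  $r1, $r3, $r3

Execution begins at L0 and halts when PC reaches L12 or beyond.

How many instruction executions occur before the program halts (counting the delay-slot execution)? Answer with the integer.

  step pc=0: and  $r0, $r0, $r3  regs=(0,1,0,3)
  step pc=1: add  $r2, $r3, $r3  regs=(0,1,6,3)
  step pc=2: bne  $r1, $r0, L8  cond=T  regs=(0,1,6,3)
  step pc=3: addi  $r3, $r1, 0  regs=(0,1,6,1)
  step pc=8: nor  $r2, $r1, $r2  regs=(0,1,65528,1)
  step pc=9: slt  $r2, $r3, $r3  regs=(0,1,0,1)
  step pc=10: addi  $r1, $r2, 3  regs=(0,3,0,1)
  step pc=11: slt  $r1, $r3, $r3  regs=(0,0,0,1)

8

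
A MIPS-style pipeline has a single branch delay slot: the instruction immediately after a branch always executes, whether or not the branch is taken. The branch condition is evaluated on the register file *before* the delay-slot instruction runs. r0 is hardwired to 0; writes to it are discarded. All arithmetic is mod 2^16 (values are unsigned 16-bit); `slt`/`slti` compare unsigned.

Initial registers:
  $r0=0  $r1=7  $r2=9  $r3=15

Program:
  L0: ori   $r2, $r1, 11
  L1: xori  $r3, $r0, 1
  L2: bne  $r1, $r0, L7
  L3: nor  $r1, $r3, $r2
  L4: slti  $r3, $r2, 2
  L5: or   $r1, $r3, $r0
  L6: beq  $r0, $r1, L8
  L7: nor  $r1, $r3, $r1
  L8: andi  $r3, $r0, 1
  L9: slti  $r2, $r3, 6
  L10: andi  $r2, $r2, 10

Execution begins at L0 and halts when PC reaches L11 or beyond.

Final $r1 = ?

  step pc=0: ori   $r2, $r1, 11  regs=(0,7,15,15)
  step pc=1: xori  $r3, $r0, 1  regs=(0,7,15,1)
  step pc=2: bne  $r1, $r0, L7  cond=T  regs=(0,7,15,1)
  step pc=3: nor  $r1, $r3, $r2  regs=(0,65520,15,1)
  step pc=7: nor  $r1, $r3, $r1  regs=(0,14,15,1)
  step pc=8: andi  $r3, $r0, 1  regs=(0,14,15,0)
  step pc=9: slti  $r2, $r3, 6  regs=(0,14,1,0)
  step pc=10: andi  $r2, $r2, 10  regs=(0,14,0,0)

14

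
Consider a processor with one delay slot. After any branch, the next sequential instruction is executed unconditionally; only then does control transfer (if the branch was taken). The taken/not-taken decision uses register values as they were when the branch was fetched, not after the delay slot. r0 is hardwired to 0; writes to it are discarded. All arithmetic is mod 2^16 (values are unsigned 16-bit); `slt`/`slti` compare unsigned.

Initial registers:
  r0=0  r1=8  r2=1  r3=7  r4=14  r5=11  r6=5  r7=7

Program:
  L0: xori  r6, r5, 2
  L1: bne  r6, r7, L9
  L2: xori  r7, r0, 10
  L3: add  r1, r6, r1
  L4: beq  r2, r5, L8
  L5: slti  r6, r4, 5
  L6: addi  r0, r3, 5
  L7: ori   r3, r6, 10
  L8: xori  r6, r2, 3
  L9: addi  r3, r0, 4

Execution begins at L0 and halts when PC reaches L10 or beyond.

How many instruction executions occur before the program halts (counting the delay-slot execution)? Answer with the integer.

4

PC=0  xori  r6, r5, 2        | r0=0 r1=8 r2=1 r3=7 r4=14 r5=11 r6=9 r7=7
PC=1  bne  r6, r7, L9        | r0=0 r1=8 r2=1 r3=7 r4=14 r5=11 r6=9 r7=7  [TAKEN]
PC=2  xori  r7, r0, 10       | r0=0 r1=8 r2=1 r3=7 r4=14 r5=11 r6=9 r7=10
PC=9  addi  r3, r0, 4        | r0=0 r1=8 r2=1 r3=4 r4=14 r5=11 r6=9 r7=10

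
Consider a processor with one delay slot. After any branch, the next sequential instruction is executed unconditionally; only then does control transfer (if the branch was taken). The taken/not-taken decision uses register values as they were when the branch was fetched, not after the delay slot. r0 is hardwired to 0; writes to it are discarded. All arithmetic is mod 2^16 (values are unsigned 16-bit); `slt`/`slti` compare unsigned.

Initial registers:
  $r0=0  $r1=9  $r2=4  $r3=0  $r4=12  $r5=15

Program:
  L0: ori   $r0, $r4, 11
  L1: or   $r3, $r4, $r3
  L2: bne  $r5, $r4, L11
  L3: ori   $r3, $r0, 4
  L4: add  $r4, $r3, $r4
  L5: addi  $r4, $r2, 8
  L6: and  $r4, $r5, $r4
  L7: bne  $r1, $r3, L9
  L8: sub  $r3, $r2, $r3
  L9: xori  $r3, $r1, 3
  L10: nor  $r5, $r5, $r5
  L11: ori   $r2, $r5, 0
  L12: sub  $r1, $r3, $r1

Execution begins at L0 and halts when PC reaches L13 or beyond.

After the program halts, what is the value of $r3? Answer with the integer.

  step pc=0: ori   $r0, $r4, 11  regs=(0,9,4,0,12,15)
  step pc=1: or   $r3, $r4, $r3  regs=(0,9,4,12,12,15)
  step pc=2: bne  $r5, $r4, L11  cond=T  regs=(0,9,4,12,12,15)
  step pc=3: ori   $r3, $r0, 4  regs=(0,9,4,4,12,15)
  step pc=11: ori   $r2, $r5, 0  regs=(0,9,15,4,12,15)
  step pc=12: sub  $r1, $r3, $r1  regs=(0,65531,15,4,12,15)

4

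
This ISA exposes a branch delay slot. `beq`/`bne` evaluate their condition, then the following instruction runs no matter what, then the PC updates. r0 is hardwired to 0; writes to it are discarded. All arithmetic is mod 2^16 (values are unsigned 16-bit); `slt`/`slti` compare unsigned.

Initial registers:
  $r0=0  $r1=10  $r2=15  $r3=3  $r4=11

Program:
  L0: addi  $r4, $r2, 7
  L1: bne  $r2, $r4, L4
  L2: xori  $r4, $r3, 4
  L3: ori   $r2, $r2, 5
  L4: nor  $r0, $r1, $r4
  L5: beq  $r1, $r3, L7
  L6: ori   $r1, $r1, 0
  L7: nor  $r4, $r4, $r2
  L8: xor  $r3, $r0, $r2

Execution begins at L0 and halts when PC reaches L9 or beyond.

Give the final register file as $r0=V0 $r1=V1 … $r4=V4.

$r0=0 $r1=10 $r2=15 $r3=15 $r4=65520

[0] addi  $r4, $r2, 7  →  {$r0:0, $r1:10, $r2:15, $r3:3, $r4:22}
[1] bne  $r2, $r4, L4  →  {$r0:0, $r1:10, $r2:15, $r3:3, $r4:22}  ⟨branch taken⟩
[2] xori  $r4, $r3, 4  →  {$r0:0, $r1:10, $r2:15, $r3:3, $r4:7}
[4] nor  $r0, $r1, $r4  →  {$r0:0, $r1:10, $r2:15, $r3:3, $r4:7}
[5] beq  $r1, $r3, L7  →  {$r0:0, $r1:10, $r2:15, $r3:3, $r4:7}  ⟨branch fallthrough⟩
[6] ori   $r1, $r1, 0  →  {$r0:0, $r1:10, $r2:15, $r3:3, $r4:7}
[7] nor  $r4, $r4, $r2  →  {$r0:0, $r1:10, $r2:15, $r3:3, $r4:65520}
[8] xor  $r3, $r0, $r2  →  {$r0:0, $r1:10, $r2:15, $r3:15, $r4:65520}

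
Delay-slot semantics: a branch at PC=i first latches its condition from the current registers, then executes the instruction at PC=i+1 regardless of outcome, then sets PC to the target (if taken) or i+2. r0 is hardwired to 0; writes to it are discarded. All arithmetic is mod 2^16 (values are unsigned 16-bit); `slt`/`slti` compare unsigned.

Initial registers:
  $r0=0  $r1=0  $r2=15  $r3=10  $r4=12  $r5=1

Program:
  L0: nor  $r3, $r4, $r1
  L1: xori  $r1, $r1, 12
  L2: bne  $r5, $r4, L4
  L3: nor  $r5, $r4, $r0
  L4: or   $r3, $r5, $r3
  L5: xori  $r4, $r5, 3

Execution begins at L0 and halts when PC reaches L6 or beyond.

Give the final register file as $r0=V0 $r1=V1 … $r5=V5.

[0] nor  $r3, $r4, $r1  →  {$r0:0, $r1:0, $r2:15, $r3:65523, $r4:12, $r5:1}
[1] xori  $r1, $r1, 12  →  {$r0:0, $r1:12, $r2:15, $r3:65523, $r4:12, $r5:1}
[2] bne  $r5, $r4, L4  →  {$r0:0, $r1:12, $r2:15, $r3:65523, $r4:12, $r5:1}  ⟨branch taken⟩
[3] nor  $r5, $r4, $r0  →  {$r0:0, $r1:12, $r2:15, $r3:65523, $r4:12, $r5:65523}
[4] or   $r3, $r5, $r3  →  {$r0:0, $r1:12, $r2:15, $r3:65523, $r4:12, $r5:65523}
[5] xori  $r4, $r5, 3  →  {$r0:0, $r1:12, $r2:15, $r3:65523, $r4:65520, $r5:65523}

$r0=0 $r1=12 $r2=15 $r3=65523 $r4=65520 $r5=65523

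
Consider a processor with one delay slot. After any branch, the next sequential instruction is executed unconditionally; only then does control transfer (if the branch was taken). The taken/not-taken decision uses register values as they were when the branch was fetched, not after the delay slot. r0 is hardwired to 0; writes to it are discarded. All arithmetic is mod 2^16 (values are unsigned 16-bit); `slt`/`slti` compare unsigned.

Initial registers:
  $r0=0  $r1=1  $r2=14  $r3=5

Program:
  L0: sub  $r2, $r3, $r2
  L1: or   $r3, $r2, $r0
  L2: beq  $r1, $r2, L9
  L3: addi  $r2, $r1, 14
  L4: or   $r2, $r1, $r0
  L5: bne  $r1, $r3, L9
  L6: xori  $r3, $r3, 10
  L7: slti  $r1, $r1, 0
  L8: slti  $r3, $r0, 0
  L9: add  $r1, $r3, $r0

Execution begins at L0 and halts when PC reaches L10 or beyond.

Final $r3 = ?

#0 sub  $r2, $r3, $r2 ; 0/1/65527/5
#1 or   $r3, $r2, $r0 ; 0/1/65527/65527
#2 beq  $r1, $r2, L9 ; 0/1/65527/65527 ; →fallthru
#3 addi  $r2, $r1, 14 ; 0/1/15/65527
#4 or   $r2, $r1, $r0 ; 0/1/1/65527
#5 bne  $r1, $r3, L9 ; 0/1/1/65527 ; →target
#6 xori  $r3, $r3, 10 ; 0/1/1/65533
#9 add  $r1, $r3, $r0 ; 0/65533/1/65533

65533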